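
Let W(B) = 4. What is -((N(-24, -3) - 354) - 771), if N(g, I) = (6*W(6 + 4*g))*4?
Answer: 1029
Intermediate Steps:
N(g, I) = 96 (N(g, I) = (6*4)*4 = 24*4 = 96)
-((N(-24, -3) - 354) - 771) = -((96 - 354) - 771) = -(-258 - 771) = -1*(-1029) = 1029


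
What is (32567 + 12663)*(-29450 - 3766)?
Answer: -1502359680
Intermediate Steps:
(32567 + 12663)*(-29450 - 3766) = 45230*(-33216) = -1502359680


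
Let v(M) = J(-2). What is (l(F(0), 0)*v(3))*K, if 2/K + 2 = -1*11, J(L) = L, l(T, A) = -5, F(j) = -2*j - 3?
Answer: -20/13 ≈ -1.5385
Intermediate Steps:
F(j) = -3 - 2*j
v(M) = -2
K = -2/13 (K = 2/(-2 - 1*11) = 2/(-2 - 11) = 2/(-13) = 2*(-1/13) = -2/13 ≈ -0.15385)
(l(F(0), 0)*v(3))*K = -5*(-2)*(-2/13) = 10*(-2/13) = -20/13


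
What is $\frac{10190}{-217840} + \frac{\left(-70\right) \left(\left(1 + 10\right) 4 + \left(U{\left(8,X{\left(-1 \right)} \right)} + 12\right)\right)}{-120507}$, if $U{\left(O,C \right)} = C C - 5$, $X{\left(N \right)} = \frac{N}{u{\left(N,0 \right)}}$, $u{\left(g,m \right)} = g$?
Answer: $- \frac{43502873}{2625124488} \approx -0.016572$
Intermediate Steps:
$X{\left(N \right)} = 1$ ($X{\left(N \right)} = \frac{N}{N} = 1$)
$U{\left(O,C \right)} = -5 + C^{2}$ ($U{\left(O,C \right)} = C^{2} - 5 = -5 + C^{2}$)
$\frac{10190}{-217840} + \frac{\left(-70\right) \left(\left(1 + 10\right) 4 + \left(U{\left(8,X{\left(-1 \right)} \right)} + 12\right)\right)}{-120507} = \frac{10190}{-217840} + \frac{\left(-70\right) \left(\left(1 + 10\right) 4 + \left(\left(-5 + 1^{2}\right) + 12\right)\right)}{-120507} = 10190 \left(- \frac{1}{217840}\right) + - 70 \left(11 \cdot 4 + \left(\left(-5 + 1\right) + 12\right)\right) \left(- \frac{1}{120507}\right) = - \frac{1019}{21784} + - 70 \left(44 + \left(-4 + 12\right)\right) \left(- \frac{1}{120507}\right) = - \frac{1019}{21784} + - 70 \left(44 + 8\right) \left(- \frac{1}{120507}\right) = - \frac{1019}{21784} + \left(-70\right) 52 \left(- \frac{1}{120507}\right) = - \frac{1019}{21784} - - \frac{3640}{120507} = - \frac{1019}{21784} + \frac{3640}{120507} = - \frac{43502873}{2625124488}$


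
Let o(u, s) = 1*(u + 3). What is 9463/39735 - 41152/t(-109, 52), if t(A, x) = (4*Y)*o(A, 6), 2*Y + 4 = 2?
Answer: -203895301/2105955 ≈ -96.818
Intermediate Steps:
Y = -1 (Y = -2 + (½)*2 = -2 + 1 = -1)
o(u, s) = 3 + u (o(u, s) = 1*(3 + u) = 3 + u)
t(A, x) = -12 - 4*A (t(A, x) = (4*(-1))*(3 + A) = -4*(3 + A) = -12 - 4*A)
9463/39735 - 41152/t(-109, 52) = 9463/39735 - 41152/(-12 - 4*(-109)) = 9463*(1/39735) - 41152/(-12 + 436) = 9463/39735 - 41152/424 = 9463/39735 - 41152*1/424 = 9463/39735 - 5144/53 = -203895301/2105955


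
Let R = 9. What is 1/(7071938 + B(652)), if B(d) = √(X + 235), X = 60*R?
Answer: 7071938/50012307075069 - 5*√31/50012307075069 ≈ 1.4140e-7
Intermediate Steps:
X = 540 (X = 60*9 = 540)
B(d) = 5*√31 (B(d) = √(540 + 235) = √775 = 5*√31)
1/(7071938 + B(652)) = 1/(7071938 + 5*√31)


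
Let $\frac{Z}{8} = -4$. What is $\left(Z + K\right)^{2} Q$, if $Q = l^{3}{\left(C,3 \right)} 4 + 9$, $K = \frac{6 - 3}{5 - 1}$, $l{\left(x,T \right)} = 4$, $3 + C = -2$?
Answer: $\frac{4140625}{16} \approx 2.5879 \cdot 10^{5}$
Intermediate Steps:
$Z = -32$ ($Z = 8 \left(-4\right) = -32$)
$C = -5$ ($C = -3 - 2 = -5$)
$K = \frac{3}{4} \approx 0.75$
$Q = 265$ ($Q = 4^{3} \cdot 4 + 9 = 64 \cdot 4 + 9 = 256 + 9 = 265$)
$\left(Z + K\right)^{2} Q = \left(-32 + \frac{3}{4}\right)^{2} \cdot 265 = \left(- \frac{125}{4}\right)^{2} \cdot 265 = \frac{15625}{16} \cdot 265 = \frac{4140625}{16}$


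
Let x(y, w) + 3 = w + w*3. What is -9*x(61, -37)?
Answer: 1359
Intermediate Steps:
x(y, w) = -3 + 4*w (x(y, w) = -3 + (w + w*3) = -3 + (w + 3*w) = -3 + 4*w)
-9*x(61, -37) = -9*(-3 + 4*(-37)) = -9*(-3 - 148) = -9*(-151) = 1359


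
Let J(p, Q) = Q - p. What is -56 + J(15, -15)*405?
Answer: -12206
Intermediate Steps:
-56 + J(15, -15)*405 = -56 + (-15 - 1*15)*405 = -56 + (-15 - 15)*405 = -56 - 30*405 = -56 - 12150 = -12206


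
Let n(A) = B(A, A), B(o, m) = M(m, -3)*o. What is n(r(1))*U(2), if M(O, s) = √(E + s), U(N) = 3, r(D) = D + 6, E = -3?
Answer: 21*I*√6 ≈ 51.439*I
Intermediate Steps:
r(D) = 6 + D
M(O, s) = √(-3 + s)
B(o, m) = I*o*√6 (B(o, m) = √(-3 - 3)*o = √(-6)*o = (I*√6)*o = I*o*√6)
n(A) = I*A*√6
n(r(1))*U(2) = (I*(6 + 1)*√6)*3 = (I*7*√6)*3 = (7*I*√6)*3 = 21*I*√6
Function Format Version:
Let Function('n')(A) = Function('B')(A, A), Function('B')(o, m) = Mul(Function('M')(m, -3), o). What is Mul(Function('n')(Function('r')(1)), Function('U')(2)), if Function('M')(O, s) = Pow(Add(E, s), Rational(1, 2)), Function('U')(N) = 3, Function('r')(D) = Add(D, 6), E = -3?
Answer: Mul(21, I, Pow(6, Rational(1, 2))) ≈ Mul(51.439, I)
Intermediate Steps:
Function('r')(D) = Add(6, D)
Function('M')(O, s) = Pow(Add(-3, s), Rational(1, 2))
Function('B')(o, m) = Mul(I, o, Pow(6, Rational(1, 2))) (Function('B')(o, m) = Mul(Pow(Add(-3, -3), Rational(1, 2)), o) = Mul(Pow(-6, Rational(1, 2)), o) = Mul(Mul(I, Pow(6, Rational(1, 2))), o) = Mul(I, o, Pow(6, Rational(1, 2))))
Function('n')(A) = Mul(I, A, Pow(6, Rational(1, 2)))
Mul(Function('n')(Function('r')(1)), Function('U')(2)) = Mul(Mul(I, Add(6, 1), Pow(6, Rational(1, 2))), 3) = Mul(Mul(I, 7, Pow(6, Rational(1, 2))), 3) = Mul(Mul(7, I, Pow(6, Rational(1, 2))), 3) = Mul(21, I, Pow(6, Rational(1, 2)))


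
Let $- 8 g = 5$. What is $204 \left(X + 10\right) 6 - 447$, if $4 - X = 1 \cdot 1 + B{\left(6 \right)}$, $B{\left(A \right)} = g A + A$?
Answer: $12711$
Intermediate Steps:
$g = - \frac{5}{8}$ ($g = \left(- \frac{1}{8}\right) 5 = - \frac{5}{8} \approx -0.625$)
$B{\left(A \right)} = \frac{3 A}{8}$ ($B{\left(A \right)} = - \frac{5 A}{8} + A = \frac{3 A}{8}$)
$X = \frac{3}{4}$ ($X = 4 - \left(1 \cdot 1 + \frac{3}{8} \cdot 6\right) = 4 - \left(1 + \frac{9}{4}\right) = 4 - \frac{13}{4} = \frac{3}{4} \approx 0.75$)
$204 \left(X + 10\right) 6 - 447 = 204 \left(\frac{3}{4} + 10\right) 6 - 447 = 204 \cdot \frac{43}{4} \cdot 6 - 447 = 204 \cdot \frac{129}{2} - 447 = 13158 - 447 = 12711$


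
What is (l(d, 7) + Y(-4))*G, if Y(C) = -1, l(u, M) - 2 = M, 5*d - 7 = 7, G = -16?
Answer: -128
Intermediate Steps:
d = 14/5 (d = 7/5 + (1/5)*7 = 7/5 + 7/5 = 14/5 ≈ 2.8000)
l(u, M) = 2 + M
(l(d, 7) + Y(-4))*G = ((2 + 7) - 1)*(-16) = (9 - 1)*(-16) = 8*(-16) = -128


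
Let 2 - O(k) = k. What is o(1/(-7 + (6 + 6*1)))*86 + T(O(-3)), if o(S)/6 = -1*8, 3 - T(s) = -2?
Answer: -4123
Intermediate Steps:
O(k) = 2 - k
T(s) = 5 (T(s) = 3 - 1*(-2) = 3 + 2 = 5)
o(S) = -48 (o(S) = 6*(-1*8) = 6*(-8) = -48)
o(1/(-7 + (6 + 6*1)))*86 + T(O(-3)) = -48*86 + 5 = -4128 + 5 = -4123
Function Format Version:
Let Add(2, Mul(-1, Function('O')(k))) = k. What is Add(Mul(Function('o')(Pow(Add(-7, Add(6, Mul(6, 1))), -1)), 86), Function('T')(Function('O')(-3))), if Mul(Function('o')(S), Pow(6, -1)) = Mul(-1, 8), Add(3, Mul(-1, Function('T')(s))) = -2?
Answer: -4123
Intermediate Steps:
Function('O')(k) = Add(2, Mul(-1, k))
Function('T')(s) = 5 (Function('T')(s) = Add(3, Mul(-1, -2)) = Add(3, 2) = 5)
Function('o')(S) = -48 (Function('o')(S) = Mul(6, Mul(-1, 8)) = Mul(6, -8) = -48)
Add(Mul(Function('o')(Pow(Add(-7, Add(6, Mul(6, 1))), -1)), 86), Function('T')(Function('O')(-3))) = Add(Mul(-48, 86), 5) = Add(-4128, 5) = -4123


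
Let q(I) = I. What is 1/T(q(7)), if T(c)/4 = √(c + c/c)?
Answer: √2/16 ≈ 0.088388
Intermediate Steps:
T(c) = 4*√(1 + c) (T(c) = 4*√(c + c/c) = 4*√(c + 1) = 4*√(1 + c))
1/T(q(7)) = 1/(4*√(1 + 7)) = 1/(4*√8) = 1/(4*(2*√2)) = 1/(8*√2) = √2/16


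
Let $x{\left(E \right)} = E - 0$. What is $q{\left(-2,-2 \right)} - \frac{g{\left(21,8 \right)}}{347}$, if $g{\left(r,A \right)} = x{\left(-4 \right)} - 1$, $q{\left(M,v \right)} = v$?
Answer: $- \frac{689}{347} \approx -1.9856$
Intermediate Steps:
$x{\left(E \right)} = E$ ($x{\left(E \right)} = E + 0 = E$)
$g{\left(r,A \right)} = -5$ ($g{\left(r,A \right)} = -4 - 1 = -5$)
$q{\left(-2,-2 \right)} - \frac{g{\left(21,8 \right)}}{347} = -2 - - \frac{5}{347} = -2 + \frac{5}{347} = - \frac{689}{347}$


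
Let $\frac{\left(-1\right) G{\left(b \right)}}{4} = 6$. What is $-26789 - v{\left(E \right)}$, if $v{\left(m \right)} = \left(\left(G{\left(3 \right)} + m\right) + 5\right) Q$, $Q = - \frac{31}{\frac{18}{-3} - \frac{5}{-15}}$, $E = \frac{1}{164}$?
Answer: $- \frac{74398037}{2788} \approx -26685.0$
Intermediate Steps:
$G{\left(b \right)} = -24$ ($G{\left(b \right)} = \left(-4\right) 6 = -24$)
$E = \frac{1}{164} \approx 0.0060976$
$Q = \frac{93}{17}$ ($Q = - \frac{31}{18 \left(- \frac{1}{3}\right) - - \frac{1}{3}} = - \frac{31}{-6 + \frac{1}{3}} = - \frac{31}{- \frac{17}{3}} = \left(-31\right) \left(- \frac{3}{17}\right) = \frac{93}{17} \approx 5.4706$)
$v{\left(m \right)} = - \frac{1767}{17} + \frac{93 m}{17}$ ($v{\left(m \right)} = \left(\left(-24 + m\right) + 5\right) \frac{93}{17} = \left(-19 + m\right) \frac{93}{17} = - \frac{1767}{17} + \frac{93 m}{17}$)
$-26789 - v{\left(E \right)} = -26789 - \left(- \frac{1767}{17} + \frac{93}{17} \cdot \frac{1}{164}\right) = -26789 - \left(- \frac{1767}{17} + \frac{93}{2788}\right) = -26789 - - \frac{289695}{2788} = -26789 + \frac{289695}{2788} = - \frac{74398037}{2788}$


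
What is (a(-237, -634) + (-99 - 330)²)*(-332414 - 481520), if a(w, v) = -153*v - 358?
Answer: -228459064790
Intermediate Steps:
a(w, v) = -358 - 153*v
(a(-237, -634) + (-99 - 330)²)*(-332414 - 481520) = ((-358 - 153*(-634)) + (-99 - 330)²)*(-332414 - 481520) = ((-358 + 97002) + (-429)²)*(-813934) = (96644 + 184041)*(-813934) = 280685*(-813934) = -228459064790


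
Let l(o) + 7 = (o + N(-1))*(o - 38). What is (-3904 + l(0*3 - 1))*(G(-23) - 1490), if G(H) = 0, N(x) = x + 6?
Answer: 6059830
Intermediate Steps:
N(x) = 6 + x
l(o) = -7 + (-38 + o)*(5 + o) (l(o) = -7 + (o + (6 - 1))*(o - 38) = -7 + (o + 5)*(-38 + o) = -7 + (5 + o)*(-38 + o) = -7 + (-38 + o)*(5 + o))
(-3904 + l(0*3 - 1))*(G(-23) - 1490) = (-3904 + (-197 + (0*3 - 1)**2 - 33*(0*3 - 1)))*(0 - 1490) = (-3904 + (-197 + (0 - 1)**2 - 33*(0 - 1)))*(-1490) = (-3904 + (-197 + (-1)**2 - 33*(-1)))*(-1490) = (-3904 + (-197 + 1 + 33))*(-1490) = (-3904 - 163)*(-1490) = -4067*(-1490) = 6059830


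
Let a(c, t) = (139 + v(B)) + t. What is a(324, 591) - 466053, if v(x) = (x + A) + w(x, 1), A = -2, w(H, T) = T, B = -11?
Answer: -465335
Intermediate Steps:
v(x) = -1 + x (v(x) = (x - 2) + 1 = (-2 + x) + 1 = -1 + x)
a(c, t) = 127 + t (a(c, t) = (139 + (-1 - 11)) + t = (139 - 12) + t = 127 + t)
a(324, 591) - 466053 = (127 + 591) - 466053 = 718 - 466053 = -465335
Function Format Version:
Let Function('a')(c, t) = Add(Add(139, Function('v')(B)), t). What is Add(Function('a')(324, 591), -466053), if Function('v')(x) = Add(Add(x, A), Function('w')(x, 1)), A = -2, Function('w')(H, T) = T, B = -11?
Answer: -465335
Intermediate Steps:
Function('v')(x) = Add(-1, x) (Function('v')(x) = Add(Add(x, -2), 1) = Add(Add(-2, x), 1) = Add(-1, x))
Function('a')(c, t) = Add(127, t) (Function('a')(c, t) = Add(Add(139, Add(-1, -11)), t) = Add(Add(139, -12), t) = Add(127, t))
Add(Function('a')(324, 591), -466053) = Add(Add(127, 591), -466053) = Add(718, -466053) = -465335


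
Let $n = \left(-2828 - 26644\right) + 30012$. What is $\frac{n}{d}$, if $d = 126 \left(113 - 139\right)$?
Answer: $- \frac{15}{91} \approx -0.16484$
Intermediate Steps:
$n = 540$ ($n = -29472 + 30012 = 540$)
$d = -3276$ ($d = 126 \left(-26\right) = -3276$)
$\frac{n}{d} = \frac{540}{-3276} = 540 \left(- \frac{1}{3276}\right) = - \frac{15}{91}$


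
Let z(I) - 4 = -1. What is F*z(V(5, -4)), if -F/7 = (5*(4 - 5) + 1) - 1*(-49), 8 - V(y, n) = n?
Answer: -945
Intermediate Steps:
V(y, n) = 8 - n
F = -315 (F = -7*((5*(4 - 5) + 1) - 1*(-49)) = -7*((5*(-1) + 1) + 49) = -7*((-5 + 1) + 49) = -7*(-4 + 49) = -7*45 = -315)
z(I) = 3 (z(I) = 4 - 1 = 3)
F*z(V(5, -4)) = -315*3 = -945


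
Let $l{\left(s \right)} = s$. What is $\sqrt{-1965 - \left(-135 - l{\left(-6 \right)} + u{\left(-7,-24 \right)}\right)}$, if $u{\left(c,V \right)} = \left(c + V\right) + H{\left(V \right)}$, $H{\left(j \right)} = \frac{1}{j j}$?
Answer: $\frac{i \sqrt{1039681}}{24} \approx 42.485 i$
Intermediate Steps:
$H{\left(j \right)} = \frac{1}{j^{2}}$
$u{\left(c,V \right)} = V + c + \frac{1}{V^{2}}$ ($u{\left(c,V \right)} = \left(c + V\right) + \frac{1}{V^{2}} = \left(V + c\right) + \frac{1}{V^{2}} = V + c + \frac{1}{V^{2}}$)
$\sqrt{-1965 - \left(-135 - l{\left(-6 \right)} + u{\left(-7,-24 \right)}\right)} = \sqrt{-1965 + \left(\left(135 - \left(-24 - 7 + \frac{1}{576}\right)\right) - 6\right)} = \sqrt{-1965 + \left(\left(135 - - \frac{17855}{576}\right) - 6\right)} = \sqrt{-1965 + \left(\left(135 + \frac{17855}{576}\right) - 6\right)} = \sqrt{-1965 + \left(\frac{95615}{576} - 6\right)} = \sqrt{-1965 + \frac{92159}{576}} = \sqrt{- \frac{1039681}{576}} = \frac{i \sqrt{1039681}}{24}$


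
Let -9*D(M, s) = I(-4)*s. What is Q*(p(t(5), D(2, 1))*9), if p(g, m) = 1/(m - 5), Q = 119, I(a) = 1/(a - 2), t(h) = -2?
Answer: -57834/269 ≈ -215.00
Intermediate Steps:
I(a) = 1/(-2 + a)
D(M, s) = s/54 (D(M, s) = -s/(9*(-2 - 4)) = -s/(9*(-6)) = -(-1)*s/54 = s/54)
p(g, m) = 1/(-5 + m)
Q*(p(t(5), D(2, 1))*9) = 119*(9/(-5 + (1/54)*1)) = 119*(9/(-5 + 1/54)) = 119*(9/(-269/54)) = 119*(-54/269*9) = 119*(-486/269) = -57834/269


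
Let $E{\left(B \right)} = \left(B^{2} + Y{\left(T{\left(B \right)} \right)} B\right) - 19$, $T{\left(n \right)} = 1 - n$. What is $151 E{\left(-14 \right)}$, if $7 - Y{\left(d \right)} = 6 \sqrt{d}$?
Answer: $11929 + 12684 \sqrt{15} \approx 61054.0$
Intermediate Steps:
$Y{\left(d \right)} = 7 - 6 \sqrt{d}$
$E{\left(B \right)} = -19 + B^{2} + B \left(7 - 6 \sqrt{1 - B}\right)$ ($E{\left(B \right)} = \left(B^{2} + \left(7 - 6 \sqrt{1 - B}\right) B\right) - 19 = \left(B^{2} + B \left(7 - 6 \sqrt{1 - B}\right)\right) - 19 = -19 + B^{2} + B \left(7 - 6 \sqrt{1 - B}\right)$)
$151 E{\left(-14 \right)} = 151 \left(-19 + \left(-14\right)^{2} - - 14 \left(-7 + 6 \sqrt{1 - -14}\right)\right) = 151 \left(-19 + 196 - - 14 \left(-7 + 6 \sqrt{1 + 14}\right)\right) = 151 \left(-19 + 196 - - 14 \left(-7 + 6 \sqrt{15}\right)\right) = 151 \left(-19 + 196 - \left(98 - 84 \sqrt{15}\right)\right) = 151 \left(79 + 84 \sqrt{15}\right) = 11929 + 12684 \sqrt{15}$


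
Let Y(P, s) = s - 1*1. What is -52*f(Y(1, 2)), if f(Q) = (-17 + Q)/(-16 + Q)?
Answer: -832/15 ≈ -55.467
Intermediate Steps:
Y(P, s) = -1 + s (Y(P, s) = s - 1 = -1 + s)
f(Q) = (-17 + Q)/(-16 + Q)
-52*f(Y(1, 2)) = -52*(-17 + (-1 + 2))/(-16 + (-1 + 2)) = -52*(-17 + 1)/(-16 + 1) = -52*(-16)/(-15) = -(-52)*(-16)/15 = -52*16/15 = -832/15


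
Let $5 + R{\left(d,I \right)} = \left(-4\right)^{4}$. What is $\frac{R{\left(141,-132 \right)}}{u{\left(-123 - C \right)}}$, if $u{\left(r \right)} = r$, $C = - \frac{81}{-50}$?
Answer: $- \frac{12550}{6231} \approx -2.0141$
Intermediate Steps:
$C = \frac{81}{50}$ ($C = \left(-81\right) \left(- \frac{1}{50}\right) = \frac{81}{50} \approx 1.62$)
$R{\left(d,I \right)} = 251$ ($R{\left(d,I \right)} = -5 + \left(-4\right)^{4} = -5 + 256 = 251$)
$\frac{R{\left(141,-132 \right)}}{u{\left(-123 - C \right)}} = \frac{251}{-123 - \frac{81}{50}} = \frac{251}{- \frac{6231}{50}} = 251 \left(- \frac{50}{6231}\right) = - \frac{12550}{6231}$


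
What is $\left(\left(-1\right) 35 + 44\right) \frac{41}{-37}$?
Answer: $- \frac{369}{37} \approx -9.973$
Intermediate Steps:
$\left(\left(-1\right) 35 + 44\right) \frac{41}{-37} = \left(-35 + 44\right) 41 \left(- \frac{1}{37}\right) = 9 \left(- \frac{41}{37}\right) = - \frac{369}{37}$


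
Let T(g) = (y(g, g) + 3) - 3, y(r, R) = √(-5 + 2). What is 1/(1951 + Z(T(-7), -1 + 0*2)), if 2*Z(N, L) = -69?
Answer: 2/3833 ≈ 0.00052178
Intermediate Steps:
y(r, R) = I*√3 (y(r, R) = √(-3) = I*√3)
T(g) = I*√3 (T(g) = (I*√3 + 3) - 3 = (3 + I*√3) - 3 = I*√3)
Z(N, L) = -69/2 (Z(N, L) = (½)*(-69) = -69/2)
1/(1951 + Z(T(-7), -1 + 0*2)) = 1/(1951 - 69/2) = 1/(3833/2) = 2/3833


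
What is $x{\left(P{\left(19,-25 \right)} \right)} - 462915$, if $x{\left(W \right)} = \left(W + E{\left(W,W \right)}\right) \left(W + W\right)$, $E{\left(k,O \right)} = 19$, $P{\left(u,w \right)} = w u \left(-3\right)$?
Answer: $3652485$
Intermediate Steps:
$P{\left(u,w \right)} = - 3 u w$ ($P{\left(u,w \right)} = u w \left(-3\right) = - 3 u w$)
$x{\left(W \right)} = 2 W \left(19 + W\right)$ ($x{\left(W \right)} = \left(W + 19\right) \left(W + W\right) = \left(19 + W\right) 2 W = 2 W \left(19 + W\right)$)
$x{\left(P{\left(19,-25 \right)} \right)} - 462915 = 2 \left(\left(-3\right) 19 \left(-25\right)\right) \left(19 - 57 \left(-25\right)\right) - 462915 = 2 \cdot 1425 \left(19 + 1425\right) - 462915 = 2 \cdot 1425 \cdot 1444 - 462915 = 4115400 - 462915 = 3652485$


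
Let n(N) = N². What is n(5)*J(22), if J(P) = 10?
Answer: 250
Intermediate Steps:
n(5)*J(22) = 5²*10 = 25*10 = 250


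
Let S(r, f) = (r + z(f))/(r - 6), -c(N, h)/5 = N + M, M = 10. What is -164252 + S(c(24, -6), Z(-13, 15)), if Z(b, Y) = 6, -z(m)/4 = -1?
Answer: -14454093/88 ≈ -1.6425e+5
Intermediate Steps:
z(m) = 4 (z(m) = -4*(-1) = 4)
c(N, h) = -50 - 5*N (c(N, h) = -5*(N + 10) = -5*(10 + N) = -50 - 5*N)
S(r, f) = (4 + r)/(-6 + r) (S(r, f) = (r + 4)/(r - 6) = (4 + r)/(-6 + r))
-164252 + S(c(24, -6), Z(-13, 15)) = -164252 + (4 + (-50 - 5*24))/(-6 + (-50 - 5*24)) = -164252 + (4 + (-50 - 120))/(-6 + (-50 - 120)) = -164252 + (4 - 170)/(-6 - 170) = -164252 - 166/(-176) = -164252 - 1/176*(-166) = -164252 + 83/88 = -14454093/88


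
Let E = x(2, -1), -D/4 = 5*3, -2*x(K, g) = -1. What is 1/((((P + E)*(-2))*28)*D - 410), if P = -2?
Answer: -1/5450 ≈ -0.00018349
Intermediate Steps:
x(K, g) = ½ (x(K, g) = -½*(-1) = ½)
D = -60 (D = -20*3 = -4*15 = -60)
E = ½ ≈ 0.50000
1/((((P + E)*(-2))*28)*D - 410) = 1/((((-2 + ½)*(-2))*28)*(-60) - 410) = 1/((-3/2*(-2)*28)*(-60) - 410) = 1/((3*28)*(-60) - 410) = 1/(84*(-60) - 410) = 1/(-5040 - 410) = 1/(-5450) = -1/5450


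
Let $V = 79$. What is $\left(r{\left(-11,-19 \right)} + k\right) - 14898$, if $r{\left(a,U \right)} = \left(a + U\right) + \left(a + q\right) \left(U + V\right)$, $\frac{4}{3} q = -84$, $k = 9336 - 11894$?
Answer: $-21926$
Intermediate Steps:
$k = -2558$ ($k = 9336 - 11894 = -2558$)
$q = -63$ ($q = \frac{3}{4} \left(-84\right) = -63$)
$r{\left(a,U \right)} = U + a + \left(-63 + a\right) \left(79 + U\right)$ ($r{\left(a,U \right)} = \left(a + U\right) + \left(a - 63\right) \left(U + 79\right) = \left(U + a\right) + \left(-63 + a\right) \left(79 + U\right) = U + a + \left(-63 + a\right) \left(79 + U\right)$)
$\left(r{\left(-11,-19 \right)} + k\right) - 14898 = \left(\left(-4977 - -1178 + 80 \left(-11\right) - -209\right) - 2558\right) - 14898 = \left(\left(-4977 + 1178 - 880 + 209\right) - 2558\right) - 14898 = \left(-4470 - 2558\right) - 14898 = -7028 - 14898 = -21926$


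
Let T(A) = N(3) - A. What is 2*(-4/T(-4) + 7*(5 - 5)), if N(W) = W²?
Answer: -8/13 ≈ -0.61539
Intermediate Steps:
T(A) = 9 - A (T(A) = 3² - A = 9 - A)
2*(-4/T(-4) + 7*(5 - 5)) = 2*(-4/(9 - 1*(-4)) + 7*(5 - 5)) = 2*(-4/(9 + 4) + 7*0) = 2*(-4/13 + 0) = 2*(-4/13) = -8/13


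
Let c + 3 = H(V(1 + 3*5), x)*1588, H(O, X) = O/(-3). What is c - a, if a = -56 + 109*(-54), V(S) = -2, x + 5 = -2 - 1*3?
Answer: 20993/3 ≈ 6997.7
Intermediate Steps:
x = -10 (x = -5 + (-2 - 1*3) = -5 + (-2 - 3) = -5 - 5 = -10)
H(O, X) = -O/3 (H(O, X) = O*(-⅓) = -O/3)
a = -5942 (a = -56 - 5886 = -5942)
c = 3167/3 (c = -3 - ⅓*(-2)*1588 = -3 + (⅔)*1588 = -3 + 3176/3 = 3167/3 ≈ 1055.7)
c - a = 3167/3 - 1*(-5942) = 3167/3 + 5942 = 20993/3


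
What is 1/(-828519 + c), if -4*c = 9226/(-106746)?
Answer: -213492/176882173735 ≈ -1.2070e-6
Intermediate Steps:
c = 4613/213492 (c = -4613/(2*(-106746)) = -4613*(-1)/(2*106746) = -¼*(-4613/53373) = 4613/213492 ≈ 0.021607)
1/(-828519 + c) = 1/(-828519 + 4613/213492) = 1/(-176882173735/213492) = -213492/176882173735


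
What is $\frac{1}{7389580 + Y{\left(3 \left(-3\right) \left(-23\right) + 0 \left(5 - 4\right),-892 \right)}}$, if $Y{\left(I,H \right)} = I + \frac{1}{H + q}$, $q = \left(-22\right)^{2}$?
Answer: $\frac{408}{3015033095} \approx 1.3532 \cdot 10^{-7}$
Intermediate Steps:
$q = 484$
$Y{\left(I,H \right)} = I + \frac{1}{484 + H}$ ($Y{\left(I,H \right)} = I + \frac{1}{H + 484} = I + \frac{1}{484 + H}$)
$\frac{1}{7389580 + Y{\left(3 \left(-3\right) \left(-23\right) + 0 \left(5 - 4\right),-892 \right)}} = \frac{1}{7389580 + \frac{1 + 484 \left(3 \left(-3\right) \left(-23\right) + 0 \left(5 - 4\right)\right) - 892 \left(3 \left(-3\right) \left(-23\right) + 0 \left(5 - 4\right)\right)}{484 - 892}} = \frac{1}{7389580 + \frac{1 + 484 \left(\left(-9\right) \left(-23\right) + 0 \cdot 1\right) - 892 \left(\left(-9\right) \left(-23\right) + 0 \cdot 1\right)}{-408}} = \frac{1}{7389580 - \frac{1 + 484 \left(207 + 0\right) - 892 \left(207 + 0\right)}{408}} = \frac{1}{7389580 - \frac{1 + 484 \cdot 207 - 184644}{408}} = \frac{1}{7389580 - \frac{1 + 100188 - 184644}{408}} = \frac{1}{7389580 - - \frac{84455}{408}} = \frac{1}{7389580 + \frac{84455}{408}} = \frac{1}{\frac{3015033095}{408}} = \frac{408}{3015033095}$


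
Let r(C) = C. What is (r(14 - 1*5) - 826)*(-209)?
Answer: 170753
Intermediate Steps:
(r(14 - 1*5) - 826)*(-209) = ((14 - 1*5) - 826)*(-209) = ((14 - 5) - 826)*(-209) = (9 - 826)*(-209) = -817*(-209) = 170753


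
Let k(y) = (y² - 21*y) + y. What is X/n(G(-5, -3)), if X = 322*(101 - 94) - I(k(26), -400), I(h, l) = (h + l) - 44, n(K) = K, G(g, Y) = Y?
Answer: -2542/3 ≈ -847.33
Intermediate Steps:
k(y) = y² - 20*y
I(h, l) = -44 + h + l
X = 2542 (X = 322*(101 - 94) - (-44 + 26*(-20 + 26) - 400) = 322*7 - (-44 + 26*6 - 400) = 2254 - (-44 + 156 - 400) = 2254 - 1*(-288) = 2254 + 288 = 2542)
X/n(G(-5, -3)) = 2542/(-3) = 2542*(-⅓) = -2542/3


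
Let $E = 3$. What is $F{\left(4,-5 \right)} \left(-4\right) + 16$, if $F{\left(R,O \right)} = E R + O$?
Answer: $-12$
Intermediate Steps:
$F{\left(R,O \right)} = O + 3 R$ ($F{\left(R,O \right)} = 3 R + O = O + 3 R$)
$F{\left(4,-5 \right)} \left(-4\right) + 16 = \left(-5 + 3 \cdot 4\right) \left(-4\right) + 16 = \left(-5 + 12\right) \left(-4\right) + 16 = 7 \left(-4\right) + 16 = -28 + 16 = -12$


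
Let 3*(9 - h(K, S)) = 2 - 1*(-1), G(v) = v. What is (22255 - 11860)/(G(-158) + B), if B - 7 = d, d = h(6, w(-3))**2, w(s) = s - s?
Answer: -3465/29 ≈ -119.48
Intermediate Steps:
w(s) = 0
h(K, S) = 8 (h(K, S) = 9 - (2 - 1*(-1))/3 = 9 - (2 + 1)/3 = 9 - 1/3*3 = 9 - 1 = 8)
d = 64 (d = 8**2 = 64)
B = 71 (B = 7 + 64 = 71)
(22255 - 11860)/(G(-158) + B) = (22255 - 11860)/(-158 + 71) = 10395/(-87) = 10395*(-1/87) = -3465/29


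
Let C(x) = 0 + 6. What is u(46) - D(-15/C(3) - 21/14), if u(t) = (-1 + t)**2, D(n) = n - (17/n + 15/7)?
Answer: 56753/28 ≈ 2026.9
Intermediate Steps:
C(x) = 6
D(n) = -15/7 + n - 17/n (D(n) = n - (17/n + 15*(1/7)) = n - (17/n + 15/7) = n - (15/7 + 17/n) = n + (-15/7 - 17/n) = -15/7 + n - 17/n)
u(46) - D(-15/C(3) - 21/14) = (-1 + 46)**2 - (-15/7 + (-15/6 - 21/14) - 17/(-15/6 - 21/14)) = 45**2 - (-15/7 + (-15*1/6 - 21*1/14) - 17/(-15*1/6 - 21*1/14)) = 2025 - (-15/7 + (-5/2 - 3/2) - 17/(-5/2 - 3/2)) = 2025 - (-15/7 - 4 - 17/(-4)) = 2025 - (-15/7 - 4 - 17*(-1/4)) = 2025 - (-15/7 - 4 + 17/4) = 2025 - 1*(-53/28) = 2025 + 53/28 = 56753/28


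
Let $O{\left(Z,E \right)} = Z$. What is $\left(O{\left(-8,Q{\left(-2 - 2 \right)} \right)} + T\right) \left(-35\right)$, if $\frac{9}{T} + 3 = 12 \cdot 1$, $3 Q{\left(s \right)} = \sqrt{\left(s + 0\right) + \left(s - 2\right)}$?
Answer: $245$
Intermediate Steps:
$Q{\left(s \right)} = \frac{\sqrt{-2 + 2 s}}{3}$ ($Q{\left(s \right)} = \frac{\sqrt{\left(s + 0\right) + \left(s - 2\right)}}{3} = \frac{\sqrt{s + \left(s - 2\right)}}{3} = \frac{\sqrt{s + \left(-2 + s\right)}}{3} = \frac{\sqrt{-2 + 2 s}}{3}$)
$T = 1$ ($T = \frac{9}{-3 + 12 \cdot 1} = \frac{9}{-3 + 12} = \frac{9}{9} = 9 \cdot \frac{1}{9} = 1$)
$\left(O{\left(-8,Q{\left(-2 - 2 \right)} \right)} + T\right) \left(-35\right) = \left(-8 + 1\right) \left(-35\right) = \left(-7\right) \left(-35\right) = 245$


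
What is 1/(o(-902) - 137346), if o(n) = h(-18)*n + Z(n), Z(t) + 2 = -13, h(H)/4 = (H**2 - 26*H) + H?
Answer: -1/2929953 ≈ -3.4130e-7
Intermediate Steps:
h(H) = -100*H + 4*H**2 (h(H) = 4*((H**2 - 26*H) + H) = 4*(H**2 - 25*H) = -100*H + 4*H**2)
Z(t) = -15 (Z(t) = -2 - 13 = -15)
o(n) = -15 + 3096*n (o(n) = (4*(-18)*(-25 - 18))*n - 15 = (4*(-18)*(-43))*n - 15 = 3096*n - 15 = -15 + 3096*n)
1/(o(-902) - 137346) = 1/((-15 + 3096*(-902)) - 137346) = 1/((-15 - 2792592) - 137346) = 1/(-2792607 - 137346) = 1/(-2929953) = -1/2929953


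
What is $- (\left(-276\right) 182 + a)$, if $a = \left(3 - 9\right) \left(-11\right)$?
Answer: $50166$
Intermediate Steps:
$a = 66$ ($a = \left(-6\right) \left(-11\right) = 66$)
$- (\left(-276\right) 182 + a) = - (\left(-276\right) 182 + 66) = - (-50232 + 66) = \left(-1\right) \left(-50166\right) = 50166$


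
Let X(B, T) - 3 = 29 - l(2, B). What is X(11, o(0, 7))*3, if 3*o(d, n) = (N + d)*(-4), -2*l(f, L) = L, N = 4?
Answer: 225/2 ≈ 112.50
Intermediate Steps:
l(f, L) = -L/2
o(d, n) = -16/3 - 4*d/3 (o(d, n) = ((4 + d)*(-4))/3 = (-16 - 4*d)/3 = -16/3 - 4*d/3)
X(B, T) = 32 + B/2 (X(B, T) = 3 + (29 - (-1)*B/2) = 3 + (29 + B/2) = 32 + B/2)
X(11, o(0, 7))*3 = (32 + (½)*11)*3 = (32 + 11/2)*3 = (75/2)*3 = 225/2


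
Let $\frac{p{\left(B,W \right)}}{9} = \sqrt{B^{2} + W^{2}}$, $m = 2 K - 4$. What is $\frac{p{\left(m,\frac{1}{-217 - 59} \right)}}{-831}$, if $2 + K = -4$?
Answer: $- \frac{\sqrt{19501057}}{25484} \approx -0.17329$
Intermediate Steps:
$K = -6$ ($K = -2 - 4 = -6$)
$m = -16$ ($m = 2 \left(-6\right) - 4 = -12 - 4 = -16$)
$p{\left(B,W \right)} = 9 \sqrt{B^{2} + W^{2}}$
$\frac{p{\left(m,\frac{1}{-217 - 59} \right)}}{-831} = \frac{9 \sqrt{\left(-16\right)^{2} + \left(\frac{1}{-217 - 59}\right)^{2}}}{-831} = 9 \sqrt{256 + \left(\frac{1}{-276}\right)^{2}} \left(- \frac{1}{831}\right) = 9 \sqrt{256 + \left(- \frac{1}{276}\right)^{2}} \left(- \frac{1}{831}\right) = 9 \sqrt{256 + \frac{1}{76176}} \left(- \frac{1}{831}\right) = 9 \sqrt{\frac{19501057}{76176}} \left(- \frac{1}{831}\right) = 9 \frac{\sqrt{19501057}}{276} \left(- \frac{1}{831}\right) = \frac{3 \sqrt{19501057}}{92} \left(- \frac{1}{831}\right) = - \frac{\sqrt{19501057}}{25484}$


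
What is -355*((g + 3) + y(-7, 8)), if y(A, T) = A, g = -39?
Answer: 15265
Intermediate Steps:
-355*((g + 3) + y(-7, 8)) = -355*((-39 + 3) - 7) = -355*(-36 - 7) = -355*(-43) = 15265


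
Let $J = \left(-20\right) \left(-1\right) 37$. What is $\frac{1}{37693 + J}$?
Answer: $\frac{1}{38433} \approx 2.6019 \cdot 10^{-5}$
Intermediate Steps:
$J = 740$ ($J = 20 \cdot 37 = 740$)
$\frac{1}{37693 + J} = \frac{1}{37693 + 740} = \frac{1}{38433}$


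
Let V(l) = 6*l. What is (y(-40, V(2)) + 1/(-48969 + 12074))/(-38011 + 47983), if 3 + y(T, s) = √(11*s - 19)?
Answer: -55343/183958470 + √113/9972 ≈ 0.00076515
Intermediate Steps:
y(T, s) = -3 + √(-19 + 11*s) (y(T, s) = -3 + √(11*s - 19) = -3 + √(-19 + 11*s))
(y(-40, V(2)) + 1/(-48969 + 12074))/(-38011 + 47983) = ((-3 + √(-19 + 11*(6*2))) + 1/(-48969 + 12074))/(-38011 + 47983) = ((-3 + √(-19 + 11*12)) + 1/(-36895))/9972 = ((-3 + √(-19 + 132)) - 1/36895)*(1/9972) = ((-3 + √113) - 1/36895)*(1/9972) = (-110686/36895 + √113)*(1/9972) = -55343/183958470 + √113/9972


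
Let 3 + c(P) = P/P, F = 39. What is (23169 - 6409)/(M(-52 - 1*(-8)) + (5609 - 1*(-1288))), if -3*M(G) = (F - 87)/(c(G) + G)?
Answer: 385480/158623 ≈ 2.4302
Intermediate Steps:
c(P) = -2 (c(P) = -3 + P/P = -3 + 1 = -2)
M(G) = 16/(-2 + G) (M(G) = -(39 - 87)/(3*(-2 + G)) = -(-16)/(-2 + G) = 16/(-2 + G))
(23169 - 6409)/(M(-52 - 1*(-8)) + (5609 - 1*(-1288))) = (23169 - 6409)/(16/(-2 + (-52 - 1*(-8))) + (5609 - 1*(-1288))) = 16760/(16/(-2 + (-52 + 8)) + (5609 + 1288)) = 16760/(16/(-2 - 44) + 6897) = 16760/(16/(-46) + 6897) = 16760/(16*(-1/46) + 6897) = 16760/(-8/23 + 6897) = 16760/(158623/23) = 16760*(23/158623) = 385480/158623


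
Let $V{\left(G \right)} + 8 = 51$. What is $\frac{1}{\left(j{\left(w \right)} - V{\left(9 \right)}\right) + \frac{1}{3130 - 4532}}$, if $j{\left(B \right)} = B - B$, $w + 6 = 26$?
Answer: $- \frac{1402}{60287} \approx -0.023255$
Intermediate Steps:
$V{\left(G \right)} = 43$ ($V{\left(G \right)} = -8 + 51 = 43$)
$w = 20$ ($w = -6 + 26 = 20$)
$j{\left(B \right)} = 0$
$\frac{1}{\left(j{\left(w \right)} - V{\left(9 \right)}\right) + \frac{1}{3130 - 4532}} = \frac{1}{\left(0 - 43\right) + \frac{1}{3130 - 4532}} = \frac{1}{\left(0 - 43\right) + \frac{1}{-1402}} = \frac{1}{-43 - \frac{1}{1402}} = \frac{1}{- \frac{60287}{1402}} = - \frac{1402}{60287}$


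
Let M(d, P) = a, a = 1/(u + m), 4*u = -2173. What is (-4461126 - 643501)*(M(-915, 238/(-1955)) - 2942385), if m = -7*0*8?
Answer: 32637977430571843/2173 ≈ 1.5020e+13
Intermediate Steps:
u = -2173/4 (u = (1/4)*(-2173) = -2173/4 ≈ -543.25)
m = 0 (m = 0*8 = 0)
a = -4/2173 (a = 1/(-2173/4 + 0) = 1/(-2173/4) = -4/2173 ≈ -0.0018408)
M(d, P) = -4/2173
(-4461126 - 643501)*(M(-915, 238/(-1955)) - 2942385) = (-4461126 - 643501)*(-4/2173 - 2942385) = -5104627*(-6393802609/2173) = 32637977430571843/2173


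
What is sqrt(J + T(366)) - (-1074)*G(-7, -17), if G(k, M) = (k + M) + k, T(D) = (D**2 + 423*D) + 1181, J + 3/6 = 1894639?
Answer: -33294 + 43*sqrt(4726)/2 ≈ -31816.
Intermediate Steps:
J = 3789277/2 (J = -1/2 + 1894639 = 3789277/2 ≈ 1.8946e+6)
T(D) = 1181 + D**2 + 423*D
G(k, M) = M + 2*k (G(k, M) = (M + k) + k = M + 2*k)
sqrt(J + T(366)) - (-1074)*G(-7, -17) = sqrt(3789277/2 + (1181 + 366**2 + 423*366)) - (-1074)*(-17 + 2*(-7)) = sqrt(3789277/2 + (1181 + 133956 + 154818)) - (-1074)*(-17 - 14) = sqrt(3789277/2 + 289955) - (-1074)*(-31) = sqrt(4369187/2) - 1*33294 = 43*sqrt(4726)/2 - 33294 = -33294 + 43*sqrt(4726)/2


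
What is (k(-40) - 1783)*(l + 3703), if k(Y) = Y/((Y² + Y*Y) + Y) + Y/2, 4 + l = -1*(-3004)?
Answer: -954761914/79 ≈ -1.2086e+7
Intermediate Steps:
l = 3000 (l = -4 - 1*(-3004) = -4 + 3004 = 3000)
k(Y) = Y/2 + Y/(Y + 2*Y²) (k(Y) = Y/((Y² + Y²) + Y) + Y*(½) = Y/(2*Y² + Y) + Y/2 = Y/(Y + 2*Y²) + Y/2 = Y/2 + Y/(Y + 2*Y²))
(k(-40) - 1783)*(l + 3703) = ((2 - 40 + 2*(-40)²)/(2*(1 + 2*(-40))) - 1783)*(3000 + 3703) = ((2 - 40 + 2*1600)/(2*(1 - 80)) - 1783)*6703 = ((½)*(2 - 40 + 3200)/(-79) - 1783)*6703 = ((½)*(-1/79)*3162 - 1783)*6703 = (-1581/79 - 1783)*6703 = -142438/79*6703 = -954761914/79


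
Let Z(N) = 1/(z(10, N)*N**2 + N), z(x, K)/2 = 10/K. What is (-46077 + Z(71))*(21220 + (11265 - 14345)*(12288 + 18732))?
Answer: 6562327095426280/1491 ≈ 4.4013e+12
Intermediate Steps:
z(x, K) = 20/K (z(x, K) = 2*(10/K) = 20/K)
Z(N) = 1/(21*N) (Z(N) = 1/((20/N)*N**2 + N) = 1/(20*N + N) = 1/(21*N))
(-46077 + Z(71))*(21220 + (11265 - 14345)*(12288 + 18732)) = (-46077 + (1/21)/71)*(21220 + (11265 - 14345)*(12288 + 18732)) = (-46077 + (1/21)*(1/71))*(21220 - 3080*31020) = (-46077 + 1/1491)*(21220 - 95541600) = -68700806/1491*(-95520380) = 6562327095426280/1491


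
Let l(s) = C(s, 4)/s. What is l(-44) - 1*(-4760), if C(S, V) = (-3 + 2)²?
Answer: 209439/44 ≈ 4760.0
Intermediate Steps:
C(S, V) = 1 (C(S, V) = (-1)² = 1)
l(s) = 1/s
l(-44) - 1*(-4760) = 1/(-44) - 1*(-4760) = -1/44 + 4760 = 209439/44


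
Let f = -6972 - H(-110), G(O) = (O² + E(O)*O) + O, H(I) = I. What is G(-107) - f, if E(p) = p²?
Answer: -1206839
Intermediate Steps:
G(O) = O + O² + O³ (G(O) = (O² + O²*O) + O = (O² + O³) + O = O + O² + O³)
f = -6862 (f = -6972 - 1*(-110) = -6972 + 110 = -6862)
G(-107) - f = -107*(1 - 107 + (-107)²) - 1*(-6862) = -107*(1 - 107 + 11449) + 6862 = -107*11343 + 6862 = -1213701 + 6862 = -1206839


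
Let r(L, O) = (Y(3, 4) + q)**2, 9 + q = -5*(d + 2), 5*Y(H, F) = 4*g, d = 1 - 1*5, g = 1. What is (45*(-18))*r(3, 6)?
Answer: -13122/5 ≈ -2624.4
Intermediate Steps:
d = -4 (d = 1 - 5 = -4)
Y(H, F) = 4/5 (Y(H, F) = (4*1)/5 = (1/5)*4 = 4/5)
q = 1 (q = -9 - 5*(-4 + 2) = -9 - 5*(-2) = -9 + 10 = 1)
r(L, O) = 81/25 (r(L, O) = (4/5 + 1)**2 = (9/5)**2 = 81/25)
(45*(-18))*r(3, 6) = (45*(-18))*(81/25) = -810*81/25 = -13122/5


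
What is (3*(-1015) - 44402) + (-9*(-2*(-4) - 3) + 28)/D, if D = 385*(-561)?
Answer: -602814134/12705 ≈ -47447.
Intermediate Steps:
D = -215985
(3*(-1015) - 44402) + (-9*(-2*(-4) - 3) + 28)/D = (3*(-1015) - 44402) + (-9*(-2*(-4) - 3) + 28)/(-215985) = (-3045 - 44402) + (-9*(8 - 3) + 28)*(-1/215985) = -47447 + (-9*5 + 28)*(-1/215985) = -47447 + (-45 + 28)*(-1/215985) = -47447 - 17*(-1/215985) = -47447 + 1/12705 = -602814134/12705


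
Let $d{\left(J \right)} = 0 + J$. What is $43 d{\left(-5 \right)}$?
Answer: $-215$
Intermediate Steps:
$d{\left(J \right)} = J$
$43 d{\left(-5 \right)} = 43 \left(-5\right) = -215$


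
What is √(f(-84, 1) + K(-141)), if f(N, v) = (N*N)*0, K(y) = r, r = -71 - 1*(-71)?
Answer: 0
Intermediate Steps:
r = 0 (r = -71 + 71 = 0)
K(y) = 0
f(N, v) = 0 (f(N, v) = N²*0 = 0)
√(f(-84, 1) + K(-141)) = √(0 + 0) = √0 = 0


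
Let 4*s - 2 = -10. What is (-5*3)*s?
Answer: 30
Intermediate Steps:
s = -2 (s = ½ + (¼)*(-10) = ½ - 5/2 = -2)
(-5*3)*s = -5*3*(-2) = -15*(-2) = 30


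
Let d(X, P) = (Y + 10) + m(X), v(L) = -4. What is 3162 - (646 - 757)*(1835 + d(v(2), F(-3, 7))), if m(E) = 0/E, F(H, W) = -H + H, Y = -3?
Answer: 207624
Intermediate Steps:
F(H, W) = 0
m(E) = 0
d(X, P) = 7 (d(X, P) = (-3 + 10) + 0 = 7 + 0 = 7)
3162 - (646 - 757)*(1835 + d(v(2), F(-3, 7))) = 3162 - (646 - 757)*(1835 + 7) = 3162 - (-111)*1842 = 3162 - 1*(-204462) = 3162 + 204462 = 207624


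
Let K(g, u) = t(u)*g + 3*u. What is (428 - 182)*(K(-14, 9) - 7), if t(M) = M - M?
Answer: 4920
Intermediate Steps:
t(M) = 0
K(g, u) = 3*u (K(g, u) = 0*g + 3*u = 0 + 3*u = 3*u)
(428 - 182)*(K(-14, 9) - 7) = (428 - 182)*(3*9 - 7) = 246*(27 - 7) = 246*20 = 4920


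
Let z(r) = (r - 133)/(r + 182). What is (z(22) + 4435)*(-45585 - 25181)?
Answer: -10669495969/34 ≈ -3.1381e+8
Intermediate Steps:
z(r) = (-133 + r)/(182 + r)
(z(22) + 4435)*(-45585 - 25181) = ((-133 + 22)/(182 + 22) + 4435)*(-45585 - 25181) = (-111/204 + 4435)*(-70766) = ((1/204)*(-111) + 4435)*(-70766) = (-37/68 + 4435)*(-70766) = (301543/68)*(-70766) = -10669495969/34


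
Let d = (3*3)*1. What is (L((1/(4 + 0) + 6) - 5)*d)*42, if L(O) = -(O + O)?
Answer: -945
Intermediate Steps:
d = 9 (d = 9*1 = 9)
L(O) = -2*O
(L((1/(4 + 0) + 6) - 5)*d)*42 = (-2*((1/(4 + 0) + 6) - 5)*9)*42 = (-2*((1/4 + 6) - 5)*9)*42 = (-2*((¼ + 6) - 5)*9)*42 = (-2*(25/4 - 5)*9)*42 = (-2*5/4*9)*42 = -5/2*9*42 = -45/2*42 = -945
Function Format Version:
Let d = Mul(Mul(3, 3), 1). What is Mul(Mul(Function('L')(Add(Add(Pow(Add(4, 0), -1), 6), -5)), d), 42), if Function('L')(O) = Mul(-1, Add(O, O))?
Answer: -945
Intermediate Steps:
d = 9 (d = Mul(9, 1) = 9)
Function('L')(O) = Mul(-2, O) (Function('L')(O) = Mul(-1, Mul(2, O)) = Mul(-2, O))
Mul(Mul(Function('L')(Add(Add(Pow(Add(4, 0), -1), 6), -5)), d), 42) = Mul(Mul(Mul(-2, Add(Add(Pow(Add(4, 0), -1), 6), -5)), 9), 42) = Mul(Mul(Mul(-2, Add(Add(Pow(4, -1), 6), -5)), 9), 42) = Mul(Mul(Mul(-2, Add(Add(Rational(1, 4), 6), -5)), 9), 42) = Mul(Mul(Mul(-2, Add(Rational(25, 4), -5)), 9), 42) = Mul(Mul(Mul(-2, Rational(5, 4)), 9), 42) = Mul(Mul(Rational(-5, 2), 9), 42) = Mul(Rational(-45, 2), 42) = -945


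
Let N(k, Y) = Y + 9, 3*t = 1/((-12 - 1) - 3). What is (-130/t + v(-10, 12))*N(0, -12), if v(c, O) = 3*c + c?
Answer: -18600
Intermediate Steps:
v(c, O) = 4*c
t = -1/48 (t = 1/(3*((-12 - 1) - 3)) = 1/(3*(-13 - 3)) = (⅓)/(-16) = (⅓)*(-1/16) = -1/48 ≈ -0.020833)
N(k, Y) = 9 + Y
(-130/t + v(-10, 12))*N(0, -12) = (-130/(-1/48) + 4*(-10))*(9 - 12) = (-130*(-48) - 40)*(-3) = (6240 - 40)*(-3) = 6200*(-3) = -18600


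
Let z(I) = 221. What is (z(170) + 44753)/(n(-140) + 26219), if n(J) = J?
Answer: 44974/26079 ≈ 1.7245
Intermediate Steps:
(z(170) + 44753)/(n(-140) + 26219) = (221 + 44753)/(-140 + 26219) = 44974/26079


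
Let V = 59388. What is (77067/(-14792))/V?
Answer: -25689/292822432 ≈ -8.7729e-5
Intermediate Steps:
(77067/(-14792))/V = (77067/(-14792))/59388 = (77067*(-1/14792))*(1/59388) = -77067/14792*1/59388 = -25689/292822432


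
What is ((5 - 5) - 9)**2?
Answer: 81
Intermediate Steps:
((5 - 5) - 9)**2 = (0 - 9)**2 = (-9)**2 = 81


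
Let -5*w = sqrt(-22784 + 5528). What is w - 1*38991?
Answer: -38991 - 2*I*sqrt(4314)/5 ≈ -38991.0 - 26.272*I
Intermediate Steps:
w = -2*I*sqrt(4314)/5 (w = -sqrt(-22784 + 5528)/5 = -2*I*sqrt(4314)/5 ≈ -26.272*I)
w - 1*38991 = -2*I*sqrt(4314)/5 - 1*38991 = -2*I*sqrt(4314)/5 - 38991 = -38991 - 2*I*sqrt(4314)/5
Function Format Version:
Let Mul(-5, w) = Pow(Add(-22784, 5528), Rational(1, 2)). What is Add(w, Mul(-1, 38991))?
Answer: Add(-38991, Mul(Rational(-2, 5), I, Pow(4314, Rational(1, 2)))) ≈ Add(-38991., Mul(-26.272, I))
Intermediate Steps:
w = Mul(Rational(-2, 5), I, Pow(4314, Rational(1, 2))) (w = Mul(Rational(-1, 5), Pow(Add(-22784, 5528), Rational(1, 2))) = Mul(Rational(-1, 5), Pow(-17256, Rational(1, 2))) = Mul(Rational(-1, 5), Mul(2, I, Pow(4314, Rational(1, 2)))) = Mul(Rational(-2, 5), I, Pow(4314, Rational(1, 2))) ≈ Mul(-26.272, I))
Add(w, Mul(-1, 38991)) = Add(Mul(Rational(-2, 5), I, Pow(4314, Rational(1, 2))), Mul(-1, 38991)) = Add(Mul(Rational(-2, 5), I, Pow(4314, Rational(1, 2))), -38991) = Add(-38991, Mul(Rational(-2, 5), I, Pow(4314, Rational(1, 2))))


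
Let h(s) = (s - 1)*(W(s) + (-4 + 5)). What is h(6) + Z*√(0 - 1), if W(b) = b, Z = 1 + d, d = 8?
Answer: 35 + 9*I ≈ 35.0 + 9.0*I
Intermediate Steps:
Z = 9 (Z = 1 + 8 = 9)
h(s) = (1 + s)*(-1 + s) (h(s) = (s - 1)*(s + (-4 + 5)) = (-1 + s)*(s + 1) = (-1 + s)*(1 + s) = (1 + s)*(-1 + s))
h(6) + Z*√(0 - 1) = (-1 + 6²) + 9*√(0 - 1) = (-1 + 36) + 9*√(-1) = 35 + 9*I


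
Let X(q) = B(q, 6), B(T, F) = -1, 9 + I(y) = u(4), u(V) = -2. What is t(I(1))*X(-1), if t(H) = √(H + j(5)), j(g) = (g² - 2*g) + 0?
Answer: -2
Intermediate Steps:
j(g) = g² - 2*g
I(y) = -11 (I(y) = -9 - 2 = -11)
t(H) = √(15 + H) (t(H) = √(H + 5*(-2 + 5)) = √(H + 5*3) = √(H + 15) = √(15 + H))
X(q) = -1
t(I(1))*X(-1) = √(15 - 11)*(-1) = √4*(-1) = 2*(-1) = -2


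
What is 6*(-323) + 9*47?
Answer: -1515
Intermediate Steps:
6*(-323) + 9*47 = -1938 + 423 = -1515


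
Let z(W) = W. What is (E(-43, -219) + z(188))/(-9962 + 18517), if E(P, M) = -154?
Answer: 34/8555 ≈ 0.0039743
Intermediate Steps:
(E(-43, -219) + z(188))/(-9962 + 18517) = (-154 + 188)/(-9962 + 18517) = 34/8555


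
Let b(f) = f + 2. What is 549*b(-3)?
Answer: -549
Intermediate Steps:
b(f) = 2 + f
549*b(-3) = 549*(2 - 3) = 549*(-1) = -549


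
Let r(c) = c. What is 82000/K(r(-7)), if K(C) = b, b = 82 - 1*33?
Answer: 82000/49 ≈ 1673.5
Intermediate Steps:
b = 49 (b = 82 - 33 = 49)
K(C) = 49
82000/K(r(-7)) = 82000/49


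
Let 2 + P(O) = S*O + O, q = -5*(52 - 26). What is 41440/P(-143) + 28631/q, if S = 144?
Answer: -599108247/2695810 ≈ -222.24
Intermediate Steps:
q = -130 (q = -5*26 = -130)
P(O) = -2 + 145*O (P(O) = -2 + (144*O + O) = -2 + 145*O)
41440/P(-143) + 28631/q = 41440/(-2 + 145*(-143)) + 28631/(-130) = 41440/(-2 - 20735) + 28631*(-1/130) = 41440/(-20737) - 28631/130 = 41440*(-1/20737) - 28631/130 = -41440/20737 - 28631/130 = -599108247/2695810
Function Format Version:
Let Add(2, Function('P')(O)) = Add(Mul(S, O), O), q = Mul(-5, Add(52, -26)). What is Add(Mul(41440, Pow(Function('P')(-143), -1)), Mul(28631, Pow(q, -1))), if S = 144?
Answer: Rational(-599108247, 2695810) ≈ -222.24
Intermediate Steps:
q = -130 (q = Mul(-5, 26) = -130)
Function('P')(O) = Add(-2, Mul(145, O)) (Function('P')(O) = Add(-2, Add(Mul(144, O), O)) = Add(-2, Mul(145, O)))
Add(Mul(41440, Pow(Function('P')(-143), -1)), Mul(28631, Pow(q, -1))) = Add(Mul(41440, Pow(Add(-2, Mul(145, -143)), -1)), Mul(28631, Pow(-130, -1))) = Add(Mul(41440, Pow(Add(-2, -20735), -1)), Mul(28631, Rational(-1, 130))) = Add(Mul(41440, Pow(-20737, -1)), Rational(-28631, 130)) = Add(Mul(41440, Rational(-1, 20737)), Rational(-28631, 130)) = Add(Rational(-41440, 20737), Rational(-28631, 130)) = Rational(-599108247, 2695810)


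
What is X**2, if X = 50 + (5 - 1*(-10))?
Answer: 4225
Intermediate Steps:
X = 65 (X = 50 + (5 + 10) = 50 + 15 = 65)
X**2 = 65**2 = 4225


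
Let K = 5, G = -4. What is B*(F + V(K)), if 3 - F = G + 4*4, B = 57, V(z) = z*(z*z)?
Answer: 6612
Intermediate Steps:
V(z) = z³ (V(z) = z*z² = z³)
F = -9 (F = 3 - (-4 + 4*4) = 3 - (-4 + 16) = 3 - 1*12 = 3 - 12 = -9)
B*(F + V(K)) = 57*(-9 + 5³) = 57*(-9 + 125) = 57*116 = 6612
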